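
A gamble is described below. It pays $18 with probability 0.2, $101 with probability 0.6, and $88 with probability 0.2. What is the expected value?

EV = 0.2 × 18 + 0.6 × 101 + 0.2 × 88 = 3.6 + 60.6 + 17.6 = 81.8

$81.80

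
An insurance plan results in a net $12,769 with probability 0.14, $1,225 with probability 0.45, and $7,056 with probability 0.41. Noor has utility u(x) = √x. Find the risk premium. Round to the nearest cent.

$874.55

E[u] = 0.14·√12769 + 0.45·√1225 + 0.41·√7056 = 0.14·113 + 0.45·35 + 0.41·84 = 66.01
CE = (66.01)² = 4357.3201
Risk premium = EV − CE = 5231.87 − 4357.3201 = 874.5499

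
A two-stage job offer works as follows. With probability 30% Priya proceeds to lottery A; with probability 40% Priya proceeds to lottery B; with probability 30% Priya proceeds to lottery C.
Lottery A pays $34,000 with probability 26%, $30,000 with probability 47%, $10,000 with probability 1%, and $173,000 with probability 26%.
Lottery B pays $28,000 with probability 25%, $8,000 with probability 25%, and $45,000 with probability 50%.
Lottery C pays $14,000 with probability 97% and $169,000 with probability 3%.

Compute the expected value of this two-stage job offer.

$38,601

EV(A) = 0.26 × 34000 + 0.47 × 30000 + 0.01 × 10000 + 0.26 × 173000 = 8840 + 14100 + 100 + 44980 = 68020
EV(B) = 0.25 × 28000 + 0.25 × 8000 + 0.5 × 45000 = 7000 + 2000 + 22500 = 31500
EV(C) = 0.97 × 14000 + 0.03 × 169000 = 13580 + 5070 = 18650
Overall = 0.3 × 68020 + 0.4 × 31500 + 0.3 × 18650 = 20406 + 12600 + 5595 = 38601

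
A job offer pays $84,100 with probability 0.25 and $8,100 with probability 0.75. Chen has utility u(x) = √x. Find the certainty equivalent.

$19,600

E[u] = 0.25·√84100 + 0.75·√8100 = 0.25·290 + 0.75·90 = 140
CE = (140)² = 19600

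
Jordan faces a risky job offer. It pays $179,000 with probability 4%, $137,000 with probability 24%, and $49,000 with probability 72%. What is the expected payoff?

EV = 0.04 × 179000 + 0.24 × 137000 + 0.72 × 49000 = 7160 + 32880 + 35280 = 75320

$75,320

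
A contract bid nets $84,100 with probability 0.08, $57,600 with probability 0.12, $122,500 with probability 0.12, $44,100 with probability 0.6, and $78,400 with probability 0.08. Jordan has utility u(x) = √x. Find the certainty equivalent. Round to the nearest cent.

E[u] = 0.08·√84100 + 0.12·√57600 + 0.12·√122500 + 0.6·√44100 + 0.08·√78400 = 0.08·290 + 0.12·240 + 0.12·350 + 0.6·210 + 0.08·280 = 242.4
CE = (242.4)² = 58757.76

$58,757.76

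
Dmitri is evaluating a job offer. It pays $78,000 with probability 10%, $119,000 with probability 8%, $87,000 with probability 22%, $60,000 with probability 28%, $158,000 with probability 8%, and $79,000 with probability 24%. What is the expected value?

EV = 0.1 × 78000 + 0.08 × 119000 + 0.22 × 87000 + 0.28 × 60000 + 0.08 × 158000 + 0.24 × 79000 = 7800 + 9520 + 19140 + 16800 + 12640 + 18960 = 84860

$84,860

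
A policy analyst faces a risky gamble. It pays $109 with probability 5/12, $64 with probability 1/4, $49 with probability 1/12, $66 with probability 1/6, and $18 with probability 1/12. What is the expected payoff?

EV = 5/12 × 109 + 1/4 × 64 + 1/12 × 49 + 1/6 × 66 + 1/12 × 18 = 45.4167 + 16 + 4.0833 + 11 + 1.5 = 78

$78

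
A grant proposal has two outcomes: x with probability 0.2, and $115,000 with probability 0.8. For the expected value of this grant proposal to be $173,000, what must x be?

0.2·x + 0.8·115000 = 173000
0.2·x = 173000 − 92000 = 81000
x = 81000 / 0.2 = 405000

x = $405,000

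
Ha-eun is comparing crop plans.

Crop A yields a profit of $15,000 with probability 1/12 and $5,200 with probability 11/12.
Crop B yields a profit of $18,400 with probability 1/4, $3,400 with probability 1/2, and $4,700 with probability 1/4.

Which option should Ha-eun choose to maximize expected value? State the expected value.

Crop A = 1/12 × 15000 + 11/12 × 5200 = 1250 + 4766.6667 = 6016.6667
Crop B = 1/4 × 18400 + 1/2 × 3400 + 1/4 × 4700 = 4600 + 1700 + 1175 = 7475

Crop B ($7,475)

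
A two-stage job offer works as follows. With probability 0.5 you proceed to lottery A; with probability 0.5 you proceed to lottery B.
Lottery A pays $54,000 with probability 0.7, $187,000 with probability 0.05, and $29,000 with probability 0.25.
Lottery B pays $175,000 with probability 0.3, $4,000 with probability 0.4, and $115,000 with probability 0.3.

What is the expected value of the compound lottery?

EV(A) = 0.7 × 54000 + 0.05 × 187000 + 0.25 × 29000 = 37800 + 9350 + 7250 = 54400
EV(B) = 0.3 × 175000 + 0.4 × 4000 + 0.3 × 115000 = 52500 + 1600 + 34500 = 88600
Overall = 0.5 × 54400 + 0.5 × 88600 = 27200 + 44300 = 71500

$71,500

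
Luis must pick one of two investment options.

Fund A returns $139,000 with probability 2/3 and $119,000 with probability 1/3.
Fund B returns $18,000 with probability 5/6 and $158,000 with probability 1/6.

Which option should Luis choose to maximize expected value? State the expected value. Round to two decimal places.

Fund A ($132,333.33)

Fund A = 2/3 × 139000 + 1/3 × 119000 = 92666.6667 + 39666.6667 = 132333.3333
Fund B = 5/6 × 18000 + 1/6 × 158000 = 15000 + 26333.3333 = 41333.3333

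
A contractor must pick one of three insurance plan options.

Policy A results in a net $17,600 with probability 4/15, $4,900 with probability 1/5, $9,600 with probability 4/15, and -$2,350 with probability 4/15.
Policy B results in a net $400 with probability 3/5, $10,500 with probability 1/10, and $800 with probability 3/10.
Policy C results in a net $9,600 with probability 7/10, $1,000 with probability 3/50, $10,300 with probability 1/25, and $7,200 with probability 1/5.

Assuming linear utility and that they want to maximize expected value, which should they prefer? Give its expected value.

Policy C ($8,632)

Policy A = 4/15 × 17600 + 1/5 × 4900 + 4/15 × 9600 + 4/15 × (-2350) = 4693.3333 + 980 + 2560 − 626.6667 = 7606.6667
Policy B = 3/5 × 400 + 1/10 × 10500 + 3/10 × 800 = 240 + 1050 + 240 = 1530
Policy C = 7/10 × 9600 + 3/50 × 1000 + 1/25 × 10300 + 1/5 × 7200 = 6720 + 60 + 412 + 1440 = 8632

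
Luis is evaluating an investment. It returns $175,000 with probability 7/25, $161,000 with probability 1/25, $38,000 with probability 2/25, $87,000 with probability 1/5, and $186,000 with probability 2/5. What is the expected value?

EV = 7/25 × 175000 + 1/25 × 161000 + 2/25 × 38000 + 1/5 × 87000 + 2/5 × 186000 = 49000 + 6440 + 3040 + 17400 + 74400 = 150280

$150,280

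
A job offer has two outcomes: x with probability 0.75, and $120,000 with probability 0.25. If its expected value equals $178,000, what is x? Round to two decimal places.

x = $197,333.33

0.75·x + 0.25·120000 = 178000
0.75·x = 178000 − 30000 = 148000
x = 148000 / 0.75 = 197333.3333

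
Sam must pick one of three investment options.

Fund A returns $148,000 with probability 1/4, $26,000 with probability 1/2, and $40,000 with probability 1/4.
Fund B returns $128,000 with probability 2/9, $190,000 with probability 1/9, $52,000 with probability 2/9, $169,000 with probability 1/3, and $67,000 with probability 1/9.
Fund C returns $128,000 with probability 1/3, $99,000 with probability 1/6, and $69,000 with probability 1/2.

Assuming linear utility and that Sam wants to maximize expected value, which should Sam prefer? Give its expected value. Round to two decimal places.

Fund B ($124,888.89)

Fund A = 1/4 × 148000 + 1/2 × 26000 + 1/4 × 40000 = 37000 + 13000 + 10000 = 60000
Fund B = 2/9 × 128000 + 1/9 × 190000 + 2/9 × 52000 + 1/3 × 169000 + 1/9 × 67000 = 28444.4444 + 21111.1111 + 11555.5556 + 56333.3333 + 7444.4444 = 124888.8889
Fund C = 1/3 × 128000 + 1/6 × 99000 + 1/2 × 69000 = 42666.6667 + 16500 + 34500 = 93666.6667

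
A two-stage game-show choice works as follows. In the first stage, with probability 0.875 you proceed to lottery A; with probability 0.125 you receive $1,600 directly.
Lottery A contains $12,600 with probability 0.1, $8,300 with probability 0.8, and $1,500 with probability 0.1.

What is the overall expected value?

EV(A) = 0.1 × 12600 + 0.8 × 8300 + 0.1 × 1500 = 1260 + 6640 + 150 = 8050
Branch B: 1600 (certain)
Overall = 0.875 × 8050 + 0.125 × 1600 = 7043.75 + 200 = 7243.75

$7,243.75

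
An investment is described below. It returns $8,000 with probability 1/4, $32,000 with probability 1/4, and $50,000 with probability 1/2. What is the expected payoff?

$35,000

EV = 1/4 × 8000 + 1/4 × 32000 + 1/2 × 50000 = 2000 + 8000 + 25000 = 35000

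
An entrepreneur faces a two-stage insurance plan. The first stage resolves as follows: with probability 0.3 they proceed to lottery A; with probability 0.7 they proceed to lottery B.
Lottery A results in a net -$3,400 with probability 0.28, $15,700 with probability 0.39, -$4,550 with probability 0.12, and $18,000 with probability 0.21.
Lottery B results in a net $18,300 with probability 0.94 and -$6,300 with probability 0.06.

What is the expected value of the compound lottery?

$14,298.30

EV(A) = 0.28 × (-3400) + 0.39 × 15700 + 0.12 × (-4550) + 0.21 × 18000 = -952 + 6123 − 546 + 3780 = 8405
EV(B) = 0.94 × 18300 + 0.06 × (-6300) = 17202 − 378 = 16824
Overall = 0.3 × 8405 + 0.7 × 16824 = 2521.5 + 11776.8 = 14298.3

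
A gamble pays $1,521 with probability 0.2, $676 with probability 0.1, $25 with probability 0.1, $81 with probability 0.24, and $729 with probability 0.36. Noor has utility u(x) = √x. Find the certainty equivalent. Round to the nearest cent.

$518.93

E[u] = 0.2·√1521 + 0.1·√676 + 0.1·√25 + 0.24·√81 + 0.36·√729 = 0.2·39 + 0.1·26 + 0.1·5 + 0.24·9 + 0.36·27 = 22.78
CE = (22.78)² = 518.9284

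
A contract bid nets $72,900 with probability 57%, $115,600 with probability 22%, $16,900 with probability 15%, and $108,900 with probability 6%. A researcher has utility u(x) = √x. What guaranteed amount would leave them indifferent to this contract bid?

E[u] = 0.57·√72900 + 0.22·√115600 + 0.15·√16900 + 0.06·√108900 = 0.57·270 + 0.22·340 + 0.15·130 + 0.06·330 = 268
CE = (268)² = 71824

$71,824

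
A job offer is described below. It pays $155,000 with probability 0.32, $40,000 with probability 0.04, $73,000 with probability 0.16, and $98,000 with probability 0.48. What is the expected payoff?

EV = 0.32 × 155000 + 0.04 × 40000 + 0.16 × 73000 + 0.48 × 98000 = 49600 + 1600 + 11680 + 47040 = 109920

$109,920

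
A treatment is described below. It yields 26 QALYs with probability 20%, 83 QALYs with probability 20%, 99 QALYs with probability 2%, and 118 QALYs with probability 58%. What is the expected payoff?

EV = 0.2 × 26 + 0.2 × 83 + 0.02 × 99 + 0.58 × 118 = 5.2 + 16.6 + 1.98 + 68.44 = 92.22

92.22 QALYs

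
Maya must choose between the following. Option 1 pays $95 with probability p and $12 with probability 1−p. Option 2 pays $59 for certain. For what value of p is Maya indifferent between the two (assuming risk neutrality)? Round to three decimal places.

p = 0.566

p·95 + (1−p)·12 = 59
83p + 12 = 59
p = (59 − 12) / 83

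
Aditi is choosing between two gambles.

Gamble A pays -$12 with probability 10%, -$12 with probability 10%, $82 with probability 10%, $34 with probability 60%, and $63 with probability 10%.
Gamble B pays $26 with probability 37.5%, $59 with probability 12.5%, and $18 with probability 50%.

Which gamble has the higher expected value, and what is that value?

Gamble A = 0.1 × (-12) + 0.1 × (-12) + 0.1 × 82 + 0.6 × 34 + 0.1 × 63 = -1.2 − 1.2 + 8.2 + 20.4 + 6.3 = 32.5
Gamble B = 0.375 × 26 + 0.125 × 59 + 0.5 × 18 = 9.75 + 7.375 + 9 = 26.125

Gamble A ($32.50)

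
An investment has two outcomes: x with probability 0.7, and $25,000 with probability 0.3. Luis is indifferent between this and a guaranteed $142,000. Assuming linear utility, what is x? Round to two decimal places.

0.7·x + 0.3·25000 = 142000
0.7·x = 142000 − 7500 = 134500
x = 134500 / 0.7 = 192142.8571

x = $192,142.86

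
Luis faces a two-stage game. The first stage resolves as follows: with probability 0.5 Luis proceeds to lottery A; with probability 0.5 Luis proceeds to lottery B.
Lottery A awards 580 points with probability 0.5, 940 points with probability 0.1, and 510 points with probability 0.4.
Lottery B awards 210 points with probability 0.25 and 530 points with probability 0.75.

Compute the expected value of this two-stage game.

519 points

EV(A) = 0.5 × 580 + 0.1 × 940 + 0.4 × 510 = 290 + 94 + 204 = 588
EV(B) = 0.25 × 210 + 0.75 × 530 = 52.5 + 397.5 = 450
Overall = 0.5 × 588 + 0.5 × 450 = 294 + 225 = 519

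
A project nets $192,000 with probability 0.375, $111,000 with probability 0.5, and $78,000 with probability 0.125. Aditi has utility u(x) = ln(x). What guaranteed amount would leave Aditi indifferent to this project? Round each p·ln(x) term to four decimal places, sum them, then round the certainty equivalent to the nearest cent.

E[u] = 0.375·ln(192000) + 0.5·ln(111000) + 0.125·ln(78000) = 4.5620 + 5.8086 + 1.4081 = 11.7787
CE = e^11.7787 ≈ 130444.09

$130,444.09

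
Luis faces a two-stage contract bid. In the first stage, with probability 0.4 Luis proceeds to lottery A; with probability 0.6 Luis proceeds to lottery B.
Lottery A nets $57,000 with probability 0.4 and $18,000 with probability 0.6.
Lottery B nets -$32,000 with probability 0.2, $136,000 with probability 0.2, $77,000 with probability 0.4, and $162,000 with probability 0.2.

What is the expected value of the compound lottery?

EV(A) = 0.4 × 57000 + 0.6 × 18000 = 22800 + 10800 = 33600
EV(B) = 0.2 × (-32000) + 0.2 × 136000 + 0.4 × 77000 + 0.2 × 162000 = -6400 + 27200 + 30800 + 32400 = 84000
Overall = 0.4 × 33600 + 0.6 × 84000 = 13440 + 50400 = 63840

$63,840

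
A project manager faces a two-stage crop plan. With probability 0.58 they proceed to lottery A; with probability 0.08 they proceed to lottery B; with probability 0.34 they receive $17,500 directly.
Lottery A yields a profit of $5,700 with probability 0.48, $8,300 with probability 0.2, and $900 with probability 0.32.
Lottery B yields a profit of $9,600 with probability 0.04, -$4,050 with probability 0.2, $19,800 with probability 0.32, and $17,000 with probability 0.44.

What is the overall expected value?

$9,737.92

EV(A) = 0.48 × 5700 + 0.2 × 8300 + 0.32 × 900 = 2736 + 1660 + 288 = 4684
EV(B) = 0.04 × 9600 + 0.2 × (-4050) + 0.32 × 19800 + 0.44 × 17000 = 384 − 810 + 6336 + 7480 = 13390
Branch C: 17500 (certain)
Overall = 0.58 × 4684 + 0.08 × 13390 + 0.34 × 17500 = 2716.72 + 1071.2 + 5950 = 9737.92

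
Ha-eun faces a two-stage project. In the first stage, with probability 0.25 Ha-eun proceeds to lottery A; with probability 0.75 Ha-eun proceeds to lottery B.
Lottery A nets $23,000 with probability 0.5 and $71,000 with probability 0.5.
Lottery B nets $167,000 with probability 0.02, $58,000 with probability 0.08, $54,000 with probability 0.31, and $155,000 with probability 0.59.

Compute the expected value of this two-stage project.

EV(A) = 0.5 × 23000 + 0.5 × 71000 = 11500 + 35500 = 47000
EV(B) = 0.02 × 167000 + 0.08 × 58000 + 0.31 × 54000 + 0.59 × 155000 = 3340 + 4640 + 16740 + 91450 = 116170
Overall = 0.25 × 47000 + 0.75 × 116170 = 11750 + 87127.5 = 98877.5

$98,877.50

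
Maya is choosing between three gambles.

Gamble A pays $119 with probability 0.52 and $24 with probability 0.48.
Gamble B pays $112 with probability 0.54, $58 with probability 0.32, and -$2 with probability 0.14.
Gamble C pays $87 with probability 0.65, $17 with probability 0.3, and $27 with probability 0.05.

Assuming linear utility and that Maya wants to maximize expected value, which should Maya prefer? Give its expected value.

Gamble A = 0.52 × 119 + 0.48 × 24 = 61.88 + 11.52 = 73.4
Gamble B = 0.54 × 112 + 0.32 × 58 + 0.14 × (-2) = 60.48 + 18.56 − 0.28 = 78.76
Gamble C = 0.65 × 87 + 0.3 × 17 + 0.05 × 27 = 56.55 + 5.1 + 1.35 = 63

Gamble B ($78.76)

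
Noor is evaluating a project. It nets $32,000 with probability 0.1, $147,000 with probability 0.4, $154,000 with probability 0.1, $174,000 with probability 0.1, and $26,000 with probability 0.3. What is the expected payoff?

EV = 0.1 × 32000 + 0.4 × 147000 + 0.1 × 154000 + 0.1 × 174000 + 0.3 × 26000 = 3200 + 58800 + 15400 + 17400 + 7800 = 102600

$102,600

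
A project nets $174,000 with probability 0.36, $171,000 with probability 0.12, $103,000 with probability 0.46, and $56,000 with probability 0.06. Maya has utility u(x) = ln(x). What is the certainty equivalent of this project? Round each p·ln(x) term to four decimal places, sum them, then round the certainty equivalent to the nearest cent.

$127,452.62

E[u] = 0.36·ln(174000) + 0.12·ln(171000) + 0.46·ln(103000) + 0.06·ln(56000) = 4.3441 + 1.4459 + 5.3095 + 0.6560 = 11.7555
CE = e^11.7555 ≈ 127452.62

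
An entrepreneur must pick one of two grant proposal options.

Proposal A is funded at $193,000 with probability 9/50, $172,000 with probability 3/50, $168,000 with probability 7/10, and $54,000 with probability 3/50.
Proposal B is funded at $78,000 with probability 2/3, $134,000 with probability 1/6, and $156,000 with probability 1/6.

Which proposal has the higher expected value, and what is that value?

Proposal A = 9/50 × 193000 + 3/50 × 172000 + 7/10 × 168000 + 3/50 × 54000 = 34740 + 10320 + 117600 + 3240 = 165900
Proposal B = 2/3 × 78000 + 1/6 × 134000 + 1/6 × 156000 = 52000 + 22333.3333 + 26000 = 100333.3333

Proposal A ($165,900)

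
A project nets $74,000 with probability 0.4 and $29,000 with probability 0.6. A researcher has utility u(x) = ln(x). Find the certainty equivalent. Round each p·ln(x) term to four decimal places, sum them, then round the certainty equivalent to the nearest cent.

$42,179.94

E[u] = 0.4·ln(74000) + 0.6·ln(29000) = 4.4847 + 6.1650 = 10.6497
CE = e^10.6497 ≈ 42179.94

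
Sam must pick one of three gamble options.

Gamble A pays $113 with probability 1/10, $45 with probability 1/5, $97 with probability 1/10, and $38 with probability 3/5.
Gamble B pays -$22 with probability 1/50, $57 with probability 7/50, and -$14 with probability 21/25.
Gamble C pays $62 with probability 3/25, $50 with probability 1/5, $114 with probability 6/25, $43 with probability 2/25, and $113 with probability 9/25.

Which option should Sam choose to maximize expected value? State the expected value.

Gamble C ($88.92)

Gamble A = 1/10 × 113 + 1/5 × 45 + 1/10 × 97 + 3/5 × 38 = 11.3 + 9 + 9.7 + 22.8 = 52.8
Gamble B = 1/50 × (-22) + 7/50 × 57 + 21/25 × (-14) = -0.44 + 7.98 − 11.76 = -4.22
Gamble C = 3/25 × 62 + 1/5 × 50 + 6/25 × 114 + 2/25 × 43 + 9/25 × 113 = 7.44 + 10 + 27.36 + 3.44 + 40.68 = 88.92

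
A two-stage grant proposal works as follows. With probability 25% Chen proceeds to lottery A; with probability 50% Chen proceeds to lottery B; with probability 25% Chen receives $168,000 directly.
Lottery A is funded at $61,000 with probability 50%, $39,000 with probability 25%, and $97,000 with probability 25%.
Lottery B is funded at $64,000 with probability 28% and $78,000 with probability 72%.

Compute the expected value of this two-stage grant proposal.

$95,165

EV(A) = 0.5 × 61000 + 0.25 × 39000 + 0.25 × 97000 = 30500 + 9750 + 24250 = 64500
EV(B) = 0.28 × 64000 + 0.72 × 78000 = 17920 + 56160 = 74080
Branch C: 168000 (certain)
Overall = 0.25 × 64500 + 0.5 × 74080 + 0.25 × 168000 = 16125 + 37040 + 42000 = 95165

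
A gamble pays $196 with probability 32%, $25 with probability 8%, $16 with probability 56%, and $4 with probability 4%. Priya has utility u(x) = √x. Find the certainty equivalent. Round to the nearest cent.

$51.84

E[u] = 0.32·√196 + 0.08·√25 + 0.56·√16 + 0.04·√4 = 0.32·14 + 0.08·5 + 0.56·4 + 0.04·2 = 7.2
CE = (7.2)² = 51.84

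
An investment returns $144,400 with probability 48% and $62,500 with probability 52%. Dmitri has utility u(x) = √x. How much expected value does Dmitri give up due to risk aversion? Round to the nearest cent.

E[u] = 0.48·√144400 + 0.52·√62500 = 0.48·380 + 0.52·250 = 312.4
CE = (312.4)² = 97593.76
Risk premium = EV − CE = 101812 − 97593.76 = 4218.24

$4,218.24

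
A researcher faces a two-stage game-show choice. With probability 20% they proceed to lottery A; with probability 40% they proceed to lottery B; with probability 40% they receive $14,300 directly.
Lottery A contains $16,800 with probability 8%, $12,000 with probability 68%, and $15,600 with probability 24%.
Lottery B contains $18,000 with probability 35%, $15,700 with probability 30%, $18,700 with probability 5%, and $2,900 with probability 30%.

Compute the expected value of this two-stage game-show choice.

$13,495.60

EV(A) = 0.08 × 16800 + 0.68 × 12000 + 0.24 × 15600 = 1344 + 8160 + 3744 = 13248
EV(B) = 0.35 × 18000 + 0.3 × 15700 + 0.05 × 18700 + 0.3 × 2900 = 6300 + 4710 + 935 + 870 = 12815
Branch C: 14300 (certain)
Overall = 0.2 × 13248 + 0.4 × 12815 + 0.4 × 14300 = 2649.6 + 5126 + 5720 = 13495.6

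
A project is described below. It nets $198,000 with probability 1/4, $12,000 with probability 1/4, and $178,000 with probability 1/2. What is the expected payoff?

EV = 1/4 × 198000 + 1/4 × 12000 + 1/2 × 178000 = 49500 + 3000 + 89000 = 141500

$141,500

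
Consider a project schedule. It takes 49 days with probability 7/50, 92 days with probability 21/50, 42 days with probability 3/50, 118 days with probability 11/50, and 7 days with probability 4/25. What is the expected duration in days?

75.1 days

EV = 7/50 × 49 + 21/50 × 92 + 3/50 × 42 + 11/50 × 118 + 4/25 × 7 = 6.86 + 38.64 + 2.52 + 25.96 + 1.12 = 75.1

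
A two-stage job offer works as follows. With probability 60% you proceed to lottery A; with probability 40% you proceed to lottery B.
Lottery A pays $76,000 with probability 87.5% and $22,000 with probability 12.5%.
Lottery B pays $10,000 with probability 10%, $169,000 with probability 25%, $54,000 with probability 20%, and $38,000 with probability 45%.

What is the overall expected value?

$70,010

EV(A) = 0.875 × 76000 + 0.125 × 22000 = 66500 + 2750 = 69250
EV(B) = 0.1 × 10000 + 0.25 × 169000 + 0.2 × 54000 + 0.45 × 38000 = 1000 + 42250 + 10800 + 17100 = 71150
Overall = 0.6 × 69250 + 0.4 × 71150 = 41550 + 28460 = 70010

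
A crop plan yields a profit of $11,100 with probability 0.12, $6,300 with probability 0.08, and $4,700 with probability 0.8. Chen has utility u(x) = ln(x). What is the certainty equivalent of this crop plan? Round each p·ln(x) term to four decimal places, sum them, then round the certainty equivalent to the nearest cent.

$5,334.76

E[u] = 0.12·ln(11100) + 0.08·ln(6300) + 0.8·ln(4700) = 1.1178 + 0.6999 + 6.7643 = 8.5820
CE = e^8.5820 ≈ 5334.76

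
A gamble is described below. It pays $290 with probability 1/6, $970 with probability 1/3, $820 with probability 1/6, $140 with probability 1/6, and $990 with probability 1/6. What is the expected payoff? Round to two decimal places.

$696.67

EV = 1/6 × 290 + 1/3 × 970 + 1/6 × 820 + 1/6 × 140 + 1/6 × 990 = 48.3333 + 323.3333 + 136.6667 + 23.3333 + 165 = 696.6667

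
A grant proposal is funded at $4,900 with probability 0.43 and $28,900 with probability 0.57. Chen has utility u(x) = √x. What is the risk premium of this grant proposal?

$2,451

E[u] = 0.43·√4900 + 0.57·√28900 = 0.43·70 + 0.57·170 = 127
CE = (127)² = 16129
Risk premium = EV − CE = 18580 − 16129 = 2451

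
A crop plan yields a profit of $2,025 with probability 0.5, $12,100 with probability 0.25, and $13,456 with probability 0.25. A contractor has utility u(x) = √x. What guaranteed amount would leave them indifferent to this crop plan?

E[u] = 0.5·√2025 + 0.25·√12100 + 0.25·√13456 = 0.5·45 + 0.25·110 + 0.25·116 = 79
CE = (79)² = 6241

$6,241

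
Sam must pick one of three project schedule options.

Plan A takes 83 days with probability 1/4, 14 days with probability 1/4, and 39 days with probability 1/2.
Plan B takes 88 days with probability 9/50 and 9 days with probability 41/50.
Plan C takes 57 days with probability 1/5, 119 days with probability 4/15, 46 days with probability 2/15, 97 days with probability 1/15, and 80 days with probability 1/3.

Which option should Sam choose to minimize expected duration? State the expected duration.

Plan B (23.22 days)

Plan A = 1/4 × 83 + 1/4 × 14 + 1/2 × 39 = 20.75 + 3.5 + 19.5 = 43.75
Plan B = 9/50 × 88 + 41/50 × 9 = 15.84 + 7.38 = 23.22
Plan C = 1/5 × 57 + 4/15 × 119 + 2/15 × 46 + 1/15 × 97 + 1/3 × 80 = 11.4 + 31.7333 + 6.1333 + 6.4667 + 26.6667 = 82.4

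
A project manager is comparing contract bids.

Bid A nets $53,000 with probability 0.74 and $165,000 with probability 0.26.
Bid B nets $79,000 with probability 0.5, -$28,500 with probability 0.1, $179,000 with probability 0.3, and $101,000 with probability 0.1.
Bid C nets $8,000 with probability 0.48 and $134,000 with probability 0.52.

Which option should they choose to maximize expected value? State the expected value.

Bid A = 0.74 × 53000 + 0.26 × 165000 = 39220 + 42900 = 82120
Bid B = 0.5 × 79000 + 0.1 × (-28500) + 0.3 × 179000 + 0.1 × 101000 = 39500 − 2850 + 53700 + 10100 = 100450
Bid C = 0.48 × 8000 + 0.52 × 134000 = 3840 + 69680 = 73520

Bid B ($100,450)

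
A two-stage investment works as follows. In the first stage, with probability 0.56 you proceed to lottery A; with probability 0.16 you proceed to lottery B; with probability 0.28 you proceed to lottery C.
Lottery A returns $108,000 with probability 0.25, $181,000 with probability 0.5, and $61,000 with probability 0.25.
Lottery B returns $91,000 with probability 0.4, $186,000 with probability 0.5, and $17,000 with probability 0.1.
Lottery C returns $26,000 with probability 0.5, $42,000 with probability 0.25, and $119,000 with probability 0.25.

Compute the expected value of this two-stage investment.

EV(A) = 0.25 × 108000 + 0.5 × 181000 + 0.25 × 61000 = 27000 + 90500 + 15250 = 132750
EV(B) = 0.4 × 91000 + 0.5 × 186000 + 0.1 × 17000 = 36400 + 93000 + 1700 = 131100
EV(C) = 0.5 × 26000 + 0.25 × 42000 + 0.25 × 119000 = 13000 + 10500 + 29750 = 53250
Overall = 0.56 × 132750 + 0.16 × 131100 + 0.28 × 53250 = 74340 + 20976 + 14910 = 110226

$110,226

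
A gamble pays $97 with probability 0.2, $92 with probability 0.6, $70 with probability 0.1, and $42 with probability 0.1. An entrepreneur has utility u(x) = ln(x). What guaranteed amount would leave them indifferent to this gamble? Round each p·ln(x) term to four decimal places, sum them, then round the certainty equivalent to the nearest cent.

$83.65

E[u] = 0.2·ln(97) + 0.6·ln(92) + 0.1·ln(70) + 0.1·ln(42) = 0.9149 + 2.7131 + 0.4248 + 0.3738 = 4.4266
CE = e^4.4266 ≈ 83.65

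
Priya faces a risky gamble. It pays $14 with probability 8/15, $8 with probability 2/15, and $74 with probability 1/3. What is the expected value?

$33.20

EV = 8/15 × 14 + 2/15 × 8 + 1/3 × 74 = 7.4667 + 1.0667 + 24.6667 = 33.2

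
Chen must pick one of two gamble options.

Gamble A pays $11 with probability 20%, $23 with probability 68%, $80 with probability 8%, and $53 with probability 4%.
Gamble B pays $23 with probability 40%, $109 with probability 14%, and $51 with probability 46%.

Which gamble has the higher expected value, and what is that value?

Gamble A = 0.2 × 11 + 0.68 × 23 + 0.08 × 80 + 0.04 × 53 = 2.2 + 15.64 + 6.4 + 2.12 = 26.36
Gamble B = 0.4 × 23 + 0.14 × 109 + 0.46 × 51 = 9.2 + 15.26 + 23.46 = 47.92

Gamble B ($47.92)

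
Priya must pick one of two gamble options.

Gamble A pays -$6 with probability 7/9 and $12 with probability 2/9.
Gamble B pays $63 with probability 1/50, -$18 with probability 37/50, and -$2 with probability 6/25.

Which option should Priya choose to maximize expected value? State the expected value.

Gamble A = 7/9 × (-6) + 2/9 × 12 = -4.6667 + 2.6667 = -2
Gamble B = 1/50 × 63 + 37/50 × (-18) + 6/25 × (-2) = 1.26 − 13.32 − 0.48 = -12.54

Gamble A (-$2)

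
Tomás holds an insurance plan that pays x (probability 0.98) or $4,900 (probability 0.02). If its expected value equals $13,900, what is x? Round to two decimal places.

0.98·x + 0.02·4900 = 13900
0.98·x = 13900 − 98 = 13802
x = 13802 / 0.98 = 14083.6735

x = $14,083.67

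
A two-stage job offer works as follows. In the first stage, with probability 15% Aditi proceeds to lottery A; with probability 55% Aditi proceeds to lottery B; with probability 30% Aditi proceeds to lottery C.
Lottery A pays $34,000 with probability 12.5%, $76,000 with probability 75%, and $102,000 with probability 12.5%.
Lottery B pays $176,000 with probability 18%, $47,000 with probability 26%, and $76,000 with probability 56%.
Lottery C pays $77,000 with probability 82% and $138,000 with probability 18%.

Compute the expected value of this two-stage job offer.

EV(A) = 0.125 × 34000 + 0.75 × 76000 + 0.125 × 102000 = 4250 + 57000 + 12750 = 74000
EV(B) = 0.18 × 176000 + 0.26 × 47000 + 0.56 × 76000 = 31680 + 12220 + 42560 = 86460
EV(C) = 0.82 × 77000 + 0.18 × 138000 = 63140 + 24840 = 87980
Overall = 0.15 × 74000 + 0.55 × 86460 + 0.3 × 87980 = 11100 + 47553 + 26394 = 85047

$85,047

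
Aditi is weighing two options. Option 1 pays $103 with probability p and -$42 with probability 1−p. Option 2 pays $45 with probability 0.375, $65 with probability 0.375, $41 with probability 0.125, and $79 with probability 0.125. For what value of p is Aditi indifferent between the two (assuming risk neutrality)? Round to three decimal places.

p = 0.678

EV(Option 2) = 0.375 × 45 + 0.375 × 65 + 0.125 × 41 + 0.125 × 79 = 16.875 + 24.375 + 5.125 + 9.875 = 56.25
p·103 + (1−p)·(-42) = 56.25
145p − 42 = 56.25
p = (56.25 + 42) / 145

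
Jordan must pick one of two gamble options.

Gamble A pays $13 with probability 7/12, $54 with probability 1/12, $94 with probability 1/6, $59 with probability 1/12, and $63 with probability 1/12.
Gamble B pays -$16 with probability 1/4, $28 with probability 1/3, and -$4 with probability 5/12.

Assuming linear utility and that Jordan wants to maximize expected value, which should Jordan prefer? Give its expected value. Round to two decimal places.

Gamble A ($37.92)

Gamble A = 7/12 × 13 + 1/12 × 54 + 1/6 × 94 + 1/12 × 59 + 1/12 × 63 = 7.5833 + 4.5 + 15.6667 + 4.9167 + 5.25 = 37.9167
Gamble B = 1/4 × (-16) + 1/3 × 28 + 5/12 × (-4) = -4 + 9.3333 − 1.6667 = 3.6667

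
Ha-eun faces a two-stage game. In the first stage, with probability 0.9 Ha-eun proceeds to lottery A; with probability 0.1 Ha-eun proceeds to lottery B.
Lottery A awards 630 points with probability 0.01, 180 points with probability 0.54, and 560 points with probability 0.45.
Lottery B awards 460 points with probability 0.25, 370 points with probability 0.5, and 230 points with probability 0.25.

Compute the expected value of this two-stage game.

355.7 points

EV(A) = 0.01 × 630 + 0.54 × 180 + 0.45 × 560 = 6.3 + 97.2 + 252 = 355.5
EV(B) = 0.25 × 460 + 0.5 × 370 + 0.25 × 230 = 115 + 185 + 57.5 = 357.5
Overall = 0.9 × 355.5 + 0.1 × 357.5 = 319.95 + 35.75 = 355.7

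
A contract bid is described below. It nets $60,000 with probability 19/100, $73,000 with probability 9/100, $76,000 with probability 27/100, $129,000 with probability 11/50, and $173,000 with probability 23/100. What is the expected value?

$106,660

EV = 19/100 × 60000 + 9/100 × 73000 + 27/100 × 76000 + 11/50 × 129000 + 23/100 × 173000 = 11400 + 6570 + 20520 + 28380 + 39790 = 106660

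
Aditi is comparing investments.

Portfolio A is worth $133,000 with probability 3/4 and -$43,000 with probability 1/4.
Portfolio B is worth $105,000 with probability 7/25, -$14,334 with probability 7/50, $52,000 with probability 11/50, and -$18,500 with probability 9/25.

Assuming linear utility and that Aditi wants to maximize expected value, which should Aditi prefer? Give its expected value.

Portfolio A ($89,000)

Portfolio A = 3/4 × 133000 + 1/4 × (-43000) = 99750 − 10750 = 89000
Portfolio B = 7/25 × 105000 + 7/50 × (-14334) + 11/50 × 52000 + 9/25 × (-18500) = 29400 − 2006.76 + 11440 − 6660 = 32173.24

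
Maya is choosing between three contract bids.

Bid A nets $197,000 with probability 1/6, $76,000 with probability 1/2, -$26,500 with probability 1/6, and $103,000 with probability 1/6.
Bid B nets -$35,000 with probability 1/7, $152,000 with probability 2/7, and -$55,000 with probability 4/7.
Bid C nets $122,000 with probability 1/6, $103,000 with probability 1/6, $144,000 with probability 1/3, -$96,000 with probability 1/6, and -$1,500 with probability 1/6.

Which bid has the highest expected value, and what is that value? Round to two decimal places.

Bid A = 1/6 × 197000 + 1/2 × 76000 + 1/6 × (-26500) + 1/6 × 103000 = 32833.3333 + 38000 − 4416.6667 + 17166.6667 = 83583.3333
Bid B = 1/7 × (-35000) + 2/7 × 152000 + 4/7 × (-55000) = -5000 + 43428.5714 − 31428.5714 = 7000
Bid C = 1/6 × 122000 + 1/6 × 103000 + 1/3 × 144000 + 1/6 × (-96000) + 1/6 × (-1500) = 20333.3333 + 17166.6667 + 48000 − 16000 − 250 = 69250

Bid A ($83,583.33)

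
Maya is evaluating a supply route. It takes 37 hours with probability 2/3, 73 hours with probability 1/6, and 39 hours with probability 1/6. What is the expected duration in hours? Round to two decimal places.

43.33 hours

EV = 2/3 × 37 + 1/6 × 73 + 1/6 × 39 = 24.6667 + 12.1667 + 6.5 = 43.3333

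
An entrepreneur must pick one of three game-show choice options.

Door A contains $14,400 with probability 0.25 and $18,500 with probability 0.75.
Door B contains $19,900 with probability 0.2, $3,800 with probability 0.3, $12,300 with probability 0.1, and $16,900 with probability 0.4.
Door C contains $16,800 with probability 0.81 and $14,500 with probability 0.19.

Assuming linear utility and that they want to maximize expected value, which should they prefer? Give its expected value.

Door A ($17,475)

Door A = 0.25 × 14400 + 0.75 × 18500 = 3600 + 13875 = 17475
Door B = 0.2 × 19900 + 0.3 × 3800 + 0.1 × 12300 + 0.4 × 16900 = 3980 + 1140 + 1230 + 6760 = 13110
Door C = 0.81 × 16800 + 0.19 × 14500 = 13608 + 2755 = 16363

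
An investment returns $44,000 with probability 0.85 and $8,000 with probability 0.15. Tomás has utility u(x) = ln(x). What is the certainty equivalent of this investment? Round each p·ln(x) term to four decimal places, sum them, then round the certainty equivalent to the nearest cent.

$34,074.34

E[u] = 0.85·ln(44000) + 0.15·ln(8000) = 9.0882 + 1.3481 = 10.4363
CE = e^10.4363 ≈ 34074.34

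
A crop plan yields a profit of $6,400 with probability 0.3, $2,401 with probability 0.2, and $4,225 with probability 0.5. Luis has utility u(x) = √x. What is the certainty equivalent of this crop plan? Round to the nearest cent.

E[u] = 0.3·√6400 + 0.2·√2401 + 0.5·√4225 = 0.3·80 + 0.2·49 + 0.5·65 = 66.3
CE = (66.3)² = 4395.69

$4,395.69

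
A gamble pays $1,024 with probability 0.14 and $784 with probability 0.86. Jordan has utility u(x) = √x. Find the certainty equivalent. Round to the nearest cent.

$815.67

E[u] = 0.14·√1024 + 0.86·√784 = 0.14·32 + 0.86·28 = 28.56
CE = (28.56)² = 815.6736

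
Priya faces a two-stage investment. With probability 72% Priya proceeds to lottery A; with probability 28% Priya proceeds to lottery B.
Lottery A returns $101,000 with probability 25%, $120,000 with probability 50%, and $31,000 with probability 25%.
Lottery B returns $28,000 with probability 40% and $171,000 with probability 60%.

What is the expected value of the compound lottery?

$98,824

EV(A) = 0.25 × 101000 + 0.5 × 120000 + 0.25 × 31000 = 25250 + 60000 + 7750 = 93000
EV(B) = 0.4 × 28000 + 0.6 × 171000 = 11200 + 102600 = 113800
Overall = 0.72 × 93000 + 0.28 × 113800 = 66960 + 31864 = 98824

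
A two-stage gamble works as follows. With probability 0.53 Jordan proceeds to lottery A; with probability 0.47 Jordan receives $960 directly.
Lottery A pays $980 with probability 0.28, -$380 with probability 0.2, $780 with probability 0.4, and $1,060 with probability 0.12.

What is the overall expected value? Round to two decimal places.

EV(A) = 0.28 × 980 + 0.2 × (-380) + 0.4 × 780 + 0.12 × 1060 = 274.4 − 76 + 312 + 127.2 = 637.6
Branch B: 960 (certain)
Overall = 0.53 × 637.6 + 0.47 × 960 = 337.928 + 451.2 = 789.128

$789.13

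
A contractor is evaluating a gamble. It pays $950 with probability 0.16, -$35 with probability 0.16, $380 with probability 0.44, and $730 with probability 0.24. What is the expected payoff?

$488.80

EV = 0.16 × 950 + 0.16 × (-35) + 0.44 × 380 + 0.24 × 730 = 152 − 5.6 + 167.2 + 175.2 = 488.8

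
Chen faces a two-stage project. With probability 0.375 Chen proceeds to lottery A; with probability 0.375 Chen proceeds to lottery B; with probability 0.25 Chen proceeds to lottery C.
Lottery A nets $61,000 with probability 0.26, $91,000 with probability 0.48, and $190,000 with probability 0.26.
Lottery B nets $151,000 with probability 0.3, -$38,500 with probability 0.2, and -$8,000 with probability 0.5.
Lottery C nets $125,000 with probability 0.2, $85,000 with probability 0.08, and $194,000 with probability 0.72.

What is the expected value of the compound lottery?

$96,322.50

EV(A) = 0.26 × 61000 + 0.48 × 91000 + 0.26 × 190000 = 15860 + 43680 + 49400 = 108940
EV(B) = 0.3 × 151000 + 0.2 × (-38500) + 0.5 × (-8000) = 45300 − 7700 − 4000 = 33600
EV(C) = 0.2 × 125000 + 0.08 × 85000 + 0.72 × 194000 = 25000 + 6800 + 139680 = 171480
Overall = 0.375 × 108940 + 0.375 × 33600 + 0.25 × 171480 = 40852.5 + 12600 + 42870 = 96322.5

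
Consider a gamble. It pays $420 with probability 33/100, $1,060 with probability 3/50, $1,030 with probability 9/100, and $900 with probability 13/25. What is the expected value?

EV = 33/100 × 420 + 3/50 × 1060 + 9/100 × 1030 + 13/25 × 900 = 138.6 + 63.6 + 92.7 + 468 = 762.9

$762.90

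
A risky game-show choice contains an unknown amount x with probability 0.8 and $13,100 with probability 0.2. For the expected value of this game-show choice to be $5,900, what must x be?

0.8·x + 0.2·13100 = 5900
0.8·x = 5900 − 2620 = 3280
x = 3280 / 0.8 = 4100

x = $4,100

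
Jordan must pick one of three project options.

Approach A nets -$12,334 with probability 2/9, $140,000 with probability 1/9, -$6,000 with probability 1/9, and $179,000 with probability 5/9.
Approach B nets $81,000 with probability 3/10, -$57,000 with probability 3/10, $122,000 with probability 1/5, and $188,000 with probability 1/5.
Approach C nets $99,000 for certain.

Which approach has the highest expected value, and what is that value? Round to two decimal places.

Approach A = 2/9 × (-12334) + 1/9 × 140000 + 1/9 × (-6000) + 5/9 × 179000 = -2740.8889 + 15555.5556 − 666.6667 + 99444.4444 = 111592.4444
Approach B = 3/10 × 81000 + 3/10 × (-57000) + 1/5 × 122000 + 1/5 × 188000 = 24300 − 17100 + 24400 + 37600 = 69200
Approach C: 99000 (certain)

Approach A ($111,592.44)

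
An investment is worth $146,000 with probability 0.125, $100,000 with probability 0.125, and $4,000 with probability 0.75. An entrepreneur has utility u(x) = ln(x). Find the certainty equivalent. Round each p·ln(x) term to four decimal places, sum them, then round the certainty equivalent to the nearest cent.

E[u] = 0.125·ln(146000) + 0.125·ln(100000) + 0.75·ln(4000) = 1.4864 + 1.4391 + 6.2205 = 9.1460
CE = e^9.1460 ≈ 9376.86

$9,376.86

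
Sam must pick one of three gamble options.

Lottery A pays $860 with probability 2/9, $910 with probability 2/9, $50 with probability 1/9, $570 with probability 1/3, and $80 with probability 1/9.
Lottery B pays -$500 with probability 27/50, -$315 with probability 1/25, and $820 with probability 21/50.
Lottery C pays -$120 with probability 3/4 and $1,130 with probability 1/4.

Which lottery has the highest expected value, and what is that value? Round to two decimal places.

Lottery A = 2/9 × 860 + 2/9 × 910 + 1/9 × 50 + 1/3 × 570 + 1/9 × 80 = 191.1111 + 202.2222 + 5.5556 + 190 + 8.8889 = 597.7778
Lottery B = 27/50 × (-500) + 1/25 × (-315) + 21/50 × 820 = -270 − 12.6 + 344.4 = 61.8
Lottery C = 3/4 × (-120) + 1/4 × 1130 = -90 + 282.5 = 192.5

Lottery A ($597.78)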